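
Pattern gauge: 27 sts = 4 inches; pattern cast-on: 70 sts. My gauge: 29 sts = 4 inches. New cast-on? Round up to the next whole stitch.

Scale factor = 29 / 27 = 1.074.
70 × 29 / 27 = 75.19 sts.
→ 76 sts.

Cast on 76 stitches.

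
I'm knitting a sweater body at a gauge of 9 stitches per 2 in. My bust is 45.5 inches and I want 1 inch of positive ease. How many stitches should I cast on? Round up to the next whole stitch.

CO 210 sts.

Finished = 45.5 + 1 = 46.5 in.
9 / 2 = 4.5 sts per inch.
46.50 × 4.5 = 209.25 sts.
→ 210 sts.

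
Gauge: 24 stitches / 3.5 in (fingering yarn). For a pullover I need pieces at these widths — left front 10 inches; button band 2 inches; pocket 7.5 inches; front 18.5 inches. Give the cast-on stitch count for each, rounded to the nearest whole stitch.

Rate = 24/3.5 = 6.857 sts per in.
left front: 10 × 6.857 = 68.57 → 69.
button band: 2 × 6.857 = 13.71 → 14.
pocket: 7.5 × 6.857 = 51.43 → 51.
front: 18.5 × 6.857 = 126.86 → 127.

left front 69; button band 14; pocket 51; front 127.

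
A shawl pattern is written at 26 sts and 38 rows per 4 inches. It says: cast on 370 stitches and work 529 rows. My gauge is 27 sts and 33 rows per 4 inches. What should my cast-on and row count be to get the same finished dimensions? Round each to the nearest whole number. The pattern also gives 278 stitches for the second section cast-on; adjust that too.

Stitches: 370 × 27/26 = 384.23 → 384.
Rows: 529 × 33/38 = 459.39 → 459.
second section cast-on: 278 × 27/26 = 288.69 → 289.

Cast on 384 stitches; work 459 rows; second section cast-on 289 stitches.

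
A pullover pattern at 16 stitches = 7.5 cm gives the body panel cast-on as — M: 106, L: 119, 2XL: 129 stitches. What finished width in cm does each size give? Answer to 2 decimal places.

16/7.5 = 2.133 sts per cm.
M: 106 / 2.133 = 49.688 → 49.69 cm.
L: 119 / 2.133 = 55.781 → 55.78 cm.
2XL: 129 / 2.133 = 60.469 → 60.47 cm.

M 49.69 cm; L 55.78 cm; 2XL 60.47 cm.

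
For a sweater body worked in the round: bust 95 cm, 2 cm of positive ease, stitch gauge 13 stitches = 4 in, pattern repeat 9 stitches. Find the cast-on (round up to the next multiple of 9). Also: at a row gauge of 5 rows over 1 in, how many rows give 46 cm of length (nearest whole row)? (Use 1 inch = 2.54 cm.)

Finished = 95 + 2 = 97 cm.
97 cm × 1/2.54 = 38.19 inches.
13/4 = 3.25 sts per in; 38.19 × 3.25 = 124.11 sts.
Next multiple of 9 → 126.
46 cm = 18.11 inches; × 5 = 90.55 → 91 rows.

Cast on 126 stitches; work 91 rows.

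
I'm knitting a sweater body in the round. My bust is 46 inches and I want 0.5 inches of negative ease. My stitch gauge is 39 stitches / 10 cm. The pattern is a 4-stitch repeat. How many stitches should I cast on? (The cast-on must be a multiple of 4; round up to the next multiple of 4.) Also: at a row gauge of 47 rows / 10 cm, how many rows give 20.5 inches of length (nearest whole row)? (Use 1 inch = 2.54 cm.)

Finished = 46 − 0.5 = 45.5 inches.
45.5 inches × 2.54 = 115.57 cm.
39/10 = 3.9 sts per cm; 115.57 × 3.9 = 450.72 sts.
Next multiple of 4 → 452.
20.5 inches = 52.07 cm; × 4.7 = 244.73 → 245 rows.

Cast on 452 stitches; work 245 rows.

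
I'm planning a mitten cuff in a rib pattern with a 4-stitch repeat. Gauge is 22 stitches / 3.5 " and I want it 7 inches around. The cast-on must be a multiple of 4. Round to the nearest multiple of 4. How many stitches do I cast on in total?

CO 44 sts.

22 / 3.5 = 6.286 sts per inch.
7 × 6.286 = 44.00 sts.
Nearest multiple of 4: 44.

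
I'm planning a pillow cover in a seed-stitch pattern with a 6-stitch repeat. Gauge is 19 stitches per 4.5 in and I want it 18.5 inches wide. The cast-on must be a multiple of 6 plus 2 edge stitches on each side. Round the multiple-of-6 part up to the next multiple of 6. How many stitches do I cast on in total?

82 stitches.

19 / 4.5 = 4.222 sts per inch.
18.5 × 4.222 = 78.11 sts.
Less 4 edge sts → 74.11 for the repeat.
Next multiple of 6: 78.
Add back 4 edge sts → 82.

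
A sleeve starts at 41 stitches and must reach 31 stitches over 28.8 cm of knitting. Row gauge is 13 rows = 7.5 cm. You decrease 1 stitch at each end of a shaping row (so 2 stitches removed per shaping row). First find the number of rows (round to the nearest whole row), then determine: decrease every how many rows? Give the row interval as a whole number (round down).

Rows = 28.8 × 1.733 = 49.9 → 50 rows.
Stitches to remove: 10 → 5 shaping rows (at 2 st each).
50 / 5 = 10.00 → every 10 rows.

Decrease every 10th row.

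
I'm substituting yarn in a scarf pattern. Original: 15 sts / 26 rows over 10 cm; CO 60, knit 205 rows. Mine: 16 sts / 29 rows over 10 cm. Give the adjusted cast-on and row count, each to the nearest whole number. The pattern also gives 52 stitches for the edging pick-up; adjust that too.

Stitches: 60 × 16/15 = 64.00 → 64.
Rows: 205 × 29/26 = 228.65 → 229.
edging pick-up: 52 × 16/15 = 55.47 → 55.

Cast on 64 stitches; work 229 rows; edging pick-up 55 stitches.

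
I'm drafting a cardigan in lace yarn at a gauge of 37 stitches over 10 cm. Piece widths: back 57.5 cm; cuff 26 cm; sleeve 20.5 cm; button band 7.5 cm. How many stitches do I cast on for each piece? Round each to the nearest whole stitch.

back 213; cuff 96; sleeve 76; button band 28.

Rate = 37/10 = 3.7 sts per cm.
back: 57.5 × 3.7 = 212.75 → 213.
cuff: 26 × 3.7 = 96.20 → 96.
sleeve: 20.5 × 3.7 = 75.85 → 76.
button band: 7.5 × 3.7 = 27.75 → 28.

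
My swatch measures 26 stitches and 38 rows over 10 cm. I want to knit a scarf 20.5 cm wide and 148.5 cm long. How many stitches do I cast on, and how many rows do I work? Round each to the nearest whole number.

Cast on 53 stitches and work 564 rows.

Stitch gauge = 26/10 = 2.6 sts/cm; 20.5 × 2.6 = 53.30 → 53 sts.
Row gauge = 38/10 = 3.8 rows/cm; 148.5 × 3.8 = 564.30 → 564 rows.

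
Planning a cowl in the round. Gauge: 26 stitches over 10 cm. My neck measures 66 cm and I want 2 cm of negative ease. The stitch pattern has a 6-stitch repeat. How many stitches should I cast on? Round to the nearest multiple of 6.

Cast on 168 stitches.

Finished = 66 − 2 = 64 cm.
26 / 10 = 2.6 sts/cm.
64 × 2.6 = 166.40 sts.
Nearest multiple of 6: 168.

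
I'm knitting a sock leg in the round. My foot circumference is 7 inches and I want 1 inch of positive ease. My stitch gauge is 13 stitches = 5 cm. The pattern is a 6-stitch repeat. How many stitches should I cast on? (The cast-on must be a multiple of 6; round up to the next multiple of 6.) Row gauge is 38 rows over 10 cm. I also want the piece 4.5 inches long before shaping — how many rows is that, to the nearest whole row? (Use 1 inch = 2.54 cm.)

Finished = 7 + 1 = 8 inches.
8 inches × 2.54 = 20.32 cm.
13/5 = 2.6 sts per cm; 20.32 × 2.6 = 52.83 sts.
Next multiple of 6 → 54.
4.5 inches = 11.43 cm; × 3.8 = 43.43 → 43 rows.

Cast on 54 stitches; work 43 rows.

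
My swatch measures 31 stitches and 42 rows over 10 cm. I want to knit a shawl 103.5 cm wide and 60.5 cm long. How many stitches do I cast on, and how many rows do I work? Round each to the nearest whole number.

Stitch gauge = 31/10 = 3.1 sts/cm; 103.5 × 3.1 = 320.85 → 321 sts.
Row gauge = 42/10 = 4.2 rows/cm; 60.5 × 4.2 = 254.10 → 254 rows.

Cast on 321 stitches and work 254 rows.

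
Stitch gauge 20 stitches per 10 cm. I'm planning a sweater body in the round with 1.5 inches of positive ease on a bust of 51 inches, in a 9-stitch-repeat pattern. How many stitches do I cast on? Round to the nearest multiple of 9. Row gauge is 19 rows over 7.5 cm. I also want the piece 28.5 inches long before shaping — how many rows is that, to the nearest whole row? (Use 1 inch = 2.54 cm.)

Finished = 51 + 1.5 = 52.5 inches.
52.5 inches × 2.54 = 133.35 cm.
20/10 = 2 sts per cm; 133.35 × 2 = 266.70 sts.
Nearest multiple of 9 → 270.
28.5 inches = 72.39 cm; × 2.533 = 183.39 → 183 rows.

Cast on 270 stitches; work 183 rows.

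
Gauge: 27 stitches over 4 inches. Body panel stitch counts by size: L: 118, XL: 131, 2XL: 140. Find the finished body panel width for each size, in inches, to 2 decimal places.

L 17.48 inches; XL 19.41 inches; 2XL 20.74 inches.

27/4 = 6.75 sts per in.
L: 118 / 6.75 = 17.481 → 17.48 in.
XL: 131 / 6.75 = 19.407 → 19.41 in.
2XL: 140 / 6.75 = 20.741 → 20.74 in.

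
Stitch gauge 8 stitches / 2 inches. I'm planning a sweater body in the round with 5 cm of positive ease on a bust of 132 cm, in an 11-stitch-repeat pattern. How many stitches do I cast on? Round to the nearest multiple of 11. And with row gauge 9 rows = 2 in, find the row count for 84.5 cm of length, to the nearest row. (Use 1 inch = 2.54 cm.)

Cast on 220 stitches; work 150 rows.

Finished = 132 + 5 = 137 cm.
137 cm × 1/2.54 = 53.94 inches.
8/2 = 4 sts per in; 53.94 × 4 = 215.75 sts.
Nearest multiple of 11 → 220.
84.5 cm = 33.27 inches; × 4.5 = 149.70 → 150 rows.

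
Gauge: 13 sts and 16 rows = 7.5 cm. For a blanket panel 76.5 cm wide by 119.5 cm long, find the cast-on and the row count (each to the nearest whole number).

Stitch gauge = 13/7.5 = 1.733 sts/cm; 76.5 × 1.733 = 132.60 → 133 sts.
Row gauge = 16/7.5 = 2.133 rows/cm; 119.5 × 2.133 = 254.93 → 255 rows.

Cast on 133 stitches and work 255 rows.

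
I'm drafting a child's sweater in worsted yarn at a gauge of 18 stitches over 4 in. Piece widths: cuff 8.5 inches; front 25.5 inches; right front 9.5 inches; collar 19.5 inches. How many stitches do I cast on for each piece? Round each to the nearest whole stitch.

Rate = 18/4 = 4.5 sts per in.
cuff: 8.5 × 4.5 = 38.25 → 38.
front: 25.5 × 4.5 = 114.75 → 115.
right front: 9.5 × 4.5 = 42.75 → 43.
collar: 19.5 × 4.5 = 87.75 → 88.

cuff 38; front 115; right front 43; collar 88.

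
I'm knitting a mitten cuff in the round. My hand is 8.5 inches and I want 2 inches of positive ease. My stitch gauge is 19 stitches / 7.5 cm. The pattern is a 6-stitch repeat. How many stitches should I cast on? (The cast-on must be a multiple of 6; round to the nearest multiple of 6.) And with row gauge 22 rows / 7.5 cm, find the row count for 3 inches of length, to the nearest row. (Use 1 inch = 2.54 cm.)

Cast on 66 stitches; work 22 rows.

Finished = 8.5 + 2 = 10.5 inches.
10.5 inches × 2.54 = 26.67 cm.
19/7.5 = 2.533 sts per cm; 26.67 × 2.533 = 67.56 sts.
Nearest multiple of 6 → 66.
3 inches = 7.62 cm; × 2.933 = 22.35 → 22 rows.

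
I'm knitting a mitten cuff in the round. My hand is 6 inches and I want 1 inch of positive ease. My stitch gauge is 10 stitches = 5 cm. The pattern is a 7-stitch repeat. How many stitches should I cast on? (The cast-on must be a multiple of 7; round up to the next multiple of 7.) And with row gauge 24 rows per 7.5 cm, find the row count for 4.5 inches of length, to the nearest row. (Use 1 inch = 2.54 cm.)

Cast on 42 stitches; work 37 rows.

Finished = 6 + 1 = 7 inches.
7 inches × 2.54 = 17.78 cm.
10/5 = 2 sts per cm; 17.78 × 2 = 35.56 sts.
Next multiple of 7 → 42.
4.5 inches = 11.43 cm; × 3.2 = 36.58 → 37 rows.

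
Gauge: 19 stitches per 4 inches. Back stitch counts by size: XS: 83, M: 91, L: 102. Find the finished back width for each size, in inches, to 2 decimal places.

XS 17.47 inches; M 19.16 inches; L 21.47 inches.

19/4 = 4.75 sts per in.
XS: 83 / 4.75 = 17.474 → 17.47 in.
M: 91 / 4.75 = 19.158 → 19.16 in.
L: 102 / 4.75 = 21.474 → 21.47 in.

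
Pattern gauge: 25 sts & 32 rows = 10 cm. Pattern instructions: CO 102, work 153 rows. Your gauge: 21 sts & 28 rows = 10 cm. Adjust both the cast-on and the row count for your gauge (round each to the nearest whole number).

Stitches: 102 × 21/25 = 85.68 → 86.
Rows: 153 × 28/32 = 133.88 → 134.

Cast on 86 stitches; work 134 rows.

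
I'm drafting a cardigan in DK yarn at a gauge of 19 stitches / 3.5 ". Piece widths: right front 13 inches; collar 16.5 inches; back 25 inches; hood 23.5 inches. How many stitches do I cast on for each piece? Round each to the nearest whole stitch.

right front 71; collar 90; back 136; hood 128.

Rate = 19/3.5 = 5.429 sts per in.
right front: 13 × 5.429 = 70.57 → 71.
collar: 16.5 × 5.429 = 89.57 → 90.
back: 25 × 5.429 = 135.71 → 136.
hood: 23.5 × 5.429 = 127.57 → 128.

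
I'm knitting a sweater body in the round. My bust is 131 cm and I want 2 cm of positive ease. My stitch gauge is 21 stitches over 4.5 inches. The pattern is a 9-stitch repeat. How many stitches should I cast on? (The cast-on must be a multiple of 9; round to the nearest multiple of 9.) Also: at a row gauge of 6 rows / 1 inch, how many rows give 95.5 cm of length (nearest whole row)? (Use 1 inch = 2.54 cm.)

Cast on 243 stitches; work 226 rows.

Finished = 131 + 2 = 133 cm.
133 cm × 1/2.54 = 52.36 inches.
21/4.5 = 4.667 sts per in; 52.36 × 4.667 = 244.36 sts.
Nearest multiple of 9 → 243.
95.5 cm = 37.60 inches; × 6 = 225.59 → 226 rows.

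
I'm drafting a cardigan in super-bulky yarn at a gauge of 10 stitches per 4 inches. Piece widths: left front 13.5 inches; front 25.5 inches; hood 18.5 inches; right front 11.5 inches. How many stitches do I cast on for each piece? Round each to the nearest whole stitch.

left front 34; front 64; hood 46; right front 29.

Rate = 10/4 = 2.5 sts per in.
left front: 13.5 × 2.5 = 33.75 → 34.
front: 25.5 × 2.5 = 63.75 → 64.
hood: 18.5 × 2.5 = 46.25 → 46.
right front: 11.5 × 2.5 = 28.75 → 29.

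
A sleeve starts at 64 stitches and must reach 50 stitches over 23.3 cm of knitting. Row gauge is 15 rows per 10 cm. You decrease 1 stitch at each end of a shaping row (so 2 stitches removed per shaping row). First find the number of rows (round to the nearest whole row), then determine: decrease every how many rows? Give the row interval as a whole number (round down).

Rows = 23.3 × 1.5 = 35.0 → 35 rows.
Stitches to remove: 14 → 7 shaping rows (at 2 st each).
35 / 7 = 5.00 → every 5 rows.

Decrease every 5th row.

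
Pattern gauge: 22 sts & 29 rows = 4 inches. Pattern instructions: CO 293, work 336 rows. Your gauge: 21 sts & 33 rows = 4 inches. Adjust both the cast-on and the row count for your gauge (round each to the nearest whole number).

Cast on 280 stitches; work 382 rows.

Stitches: 293 × 21/22 = 279.68 → 280.
Rows: 336 × 33/29 = 382.34 → 382.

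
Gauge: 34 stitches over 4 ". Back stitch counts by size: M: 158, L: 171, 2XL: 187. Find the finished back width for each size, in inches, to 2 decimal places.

34/4 = 8.5 sts per in.
M: 158 / 8.5 = 18.588 → 18.59 in.
L: 171 / 8.5 = 20.118 → 20.12 in.
2XL: 187 / 8.5 = 22.000 → 22.00 in.

M 18.59 inches; L 20.12 inches; 2XL 22.00 inches.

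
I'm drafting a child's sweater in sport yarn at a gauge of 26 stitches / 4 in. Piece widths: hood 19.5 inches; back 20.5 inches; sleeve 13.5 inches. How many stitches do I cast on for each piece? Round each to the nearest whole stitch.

Rate = 26/4 = 6.5 sts per in.
hood: 19.5 × 6.5 = 126.75 → 127.
back: 20.5 × 6.5 = 133.25 → 133.
sleeve: 13.5 × 6.5 = 87.75 → 88.

hood 127; back 133; sleeve 88.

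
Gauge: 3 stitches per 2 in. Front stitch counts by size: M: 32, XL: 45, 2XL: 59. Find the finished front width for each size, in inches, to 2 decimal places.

M 21.33 inches; XL 30.00 inches; 2XL 39.33 inches.

3/2 = 1.5 sts per in.
M: 32 / 1.5 = 21.333 → 21.33 in.
XL: 45 / 1.5 = 30.000 → 30.00 in.
2XL: 59 / 1.5 = 39.333 → 39.33 in.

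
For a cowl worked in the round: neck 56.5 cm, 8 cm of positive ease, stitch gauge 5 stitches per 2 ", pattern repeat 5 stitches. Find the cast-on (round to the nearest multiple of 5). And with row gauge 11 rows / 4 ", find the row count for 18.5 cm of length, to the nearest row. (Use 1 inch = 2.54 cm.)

Cast on 65 stitches; work 20 rows.

Finished = 56.5 + 8 = 64.5 cm.
64.5 cm × 1/2.54 = 25.39 inches.
5/2 = 2.5 sts per in; 25.39 × 2.5 = 63.48 sts.
Nearest multiple of 5 → 65.
18.5 cm = 7.28 inches; × 2.75 = 20.03 → 20 rows.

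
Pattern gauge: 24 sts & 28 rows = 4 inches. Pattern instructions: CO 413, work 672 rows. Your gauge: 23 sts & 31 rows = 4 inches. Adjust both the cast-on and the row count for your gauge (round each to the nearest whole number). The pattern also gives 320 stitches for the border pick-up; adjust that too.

Cast on 396 stitches; work 744 rows; border pick-up 307 stitches.

Stitches: 413 × 23/24 = 395.79 → 396.
Rows: 672 × 31/28 = 744.00 → 744.
border pick-up: 320 × 23/24 = 306.67 → 307.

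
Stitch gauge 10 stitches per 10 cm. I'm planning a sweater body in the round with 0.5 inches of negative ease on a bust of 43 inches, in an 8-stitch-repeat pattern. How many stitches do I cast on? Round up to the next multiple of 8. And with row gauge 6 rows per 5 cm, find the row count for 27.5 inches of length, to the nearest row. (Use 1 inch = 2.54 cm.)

Cast on 112 stitches; work 84 rows.

Finished = 43 − 0.5 = 42.5 inches.
42.5 inches × 2.54 = 107.95 cm.
10/10 = 1 sts per cm; 107.95 × 1 = 107.95 sts.
Next multiple of 8 → 112.
27.5 inches = 69.85 cm; × 1.2 = 83.82 → 84 rows.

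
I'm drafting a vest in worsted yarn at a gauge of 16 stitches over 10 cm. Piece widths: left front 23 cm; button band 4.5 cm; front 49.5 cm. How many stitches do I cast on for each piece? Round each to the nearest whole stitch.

left front 37; button band 7; front 79.

Rate = 16/10 = 1.6 sts per cm.
left front: 23 × 1.6 = 36.80 → 37.
button band: 4.5 × 1.6 = 7.20 → 7.
front: 49.5 × 1.6 = 79.20 → 79.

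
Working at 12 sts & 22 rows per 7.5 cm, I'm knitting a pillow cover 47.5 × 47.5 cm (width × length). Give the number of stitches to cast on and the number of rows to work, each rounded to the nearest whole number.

Cast on 76 stitches and work 139 rows.

Stitch gauge = 12/7.5 = 1.6 sts/cm; 47.5 × 1.6 = 76.00 → 76 sts.
Row gauge = 22/7.5 = 2.933 rows/cm; 47.5 × 2.933 = 139.33 → 139 rows.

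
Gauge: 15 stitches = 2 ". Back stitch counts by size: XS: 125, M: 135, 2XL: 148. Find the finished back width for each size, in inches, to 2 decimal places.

XS 16.67 inches; M 18.00 inches; 2XL 19.73 inches.

15/2 = 7.5 sts per in.
XS: 125 / 7.5 = 16.667 → 16.67 in.
M: 135 / 7.5 = 18.000 → 18.00 in.
2XL: 148 / 7.5 = 19.733 → 19.73 in.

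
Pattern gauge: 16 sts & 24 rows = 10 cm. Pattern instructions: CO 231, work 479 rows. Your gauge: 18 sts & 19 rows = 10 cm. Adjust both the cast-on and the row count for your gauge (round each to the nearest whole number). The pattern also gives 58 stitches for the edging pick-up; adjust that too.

Stitches: 231 × 18/16 = 259.88 → 260.
Rows: 479 × 19/24 = 379.21 → 379.
edging pick-up: 58 × 18/16 = 65.25 → 65.

Cast on 260 stitches; work 379 rows; edging pick-up 65 stitches.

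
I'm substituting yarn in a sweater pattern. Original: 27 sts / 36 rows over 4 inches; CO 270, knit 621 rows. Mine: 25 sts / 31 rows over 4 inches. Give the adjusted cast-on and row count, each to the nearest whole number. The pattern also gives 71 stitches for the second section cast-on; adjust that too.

Stitches: 270 × 25/27 = 250.00 → 250.
Rows: 621 × 31/36 = 534.75 → 535.
second section cast-on: 71 × 25/27 = 65.74 → 66.

Cast on 250 stitches; work 535 rows; second section cast-on 66 stitches.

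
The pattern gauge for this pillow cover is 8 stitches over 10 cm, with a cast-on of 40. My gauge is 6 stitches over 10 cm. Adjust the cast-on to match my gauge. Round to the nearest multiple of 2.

Scale factor = 6 / 8 = 0.750.
40 × 6 / 8 = 30.00 sts.

30 stitches.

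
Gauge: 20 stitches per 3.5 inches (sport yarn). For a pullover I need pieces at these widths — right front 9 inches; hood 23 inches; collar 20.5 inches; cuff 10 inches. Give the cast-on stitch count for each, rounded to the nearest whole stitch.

right front 51; hood 131; collar 117; cuff 57.

Rate = 20/3.5 = 5.714 sts per in.
right front: 9 × 5.714 = 51.43 → 51.
hood: 23 × 5.714 = 131.43 → 131.
collar: 20.5 × 5.714 = 117.14 → 117.
cuff: 10 × 5.714 = 57.14 → 57.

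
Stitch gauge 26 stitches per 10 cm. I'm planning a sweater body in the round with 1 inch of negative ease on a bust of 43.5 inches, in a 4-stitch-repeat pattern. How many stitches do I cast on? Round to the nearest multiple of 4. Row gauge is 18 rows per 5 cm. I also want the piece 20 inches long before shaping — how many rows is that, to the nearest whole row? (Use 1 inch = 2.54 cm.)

Cast on 280 stitches; work 183 rows.

Finished = 43.5 − 1 = 42.5 inches.
42.5 inches × 2.54 = 107.95 cm.
26/10 = 2.6 sts per cm; 107.95 × 2.6 = 280.67 sts.
Nearest multiple of 4 → 280.
20 inches = 50.80 cm; × 3.6 = 182.88 → 183 rows.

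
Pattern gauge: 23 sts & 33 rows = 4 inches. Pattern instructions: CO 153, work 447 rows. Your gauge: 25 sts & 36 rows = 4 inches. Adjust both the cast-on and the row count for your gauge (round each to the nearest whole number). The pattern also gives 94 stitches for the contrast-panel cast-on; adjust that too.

Cast on 166 stitches; work 488 rows; contrast-panel cast-on 102 stitches.

Stitches: 153 × 25/23 = 166.30 → 166.
Rows: 447 × 36/33 = 487.64 → 488.
contrast-panel cast-on: 94 × 25/23 = 102.17 → 102.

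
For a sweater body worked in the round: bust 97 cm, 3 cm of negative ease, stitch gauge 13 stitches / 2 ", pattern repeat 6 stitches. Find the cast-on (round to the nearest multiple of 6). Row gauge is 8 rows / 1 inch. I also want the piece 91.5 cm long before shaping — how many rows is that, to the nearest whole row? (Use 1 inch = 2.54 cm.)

Cast on 240 stitches; work 288 rows.

Finished = 97 − 3 = 94 cm.
94 cm × 1/2.54 = 37.01 inches.
13/2 = 6.5 sts per in; 37.01 × 6.5 = 240.55 sts.
Nearest multiple of 6 → 240.
91.5 cm = 36.02 inches; × 8 = 288.19 → 288 rows.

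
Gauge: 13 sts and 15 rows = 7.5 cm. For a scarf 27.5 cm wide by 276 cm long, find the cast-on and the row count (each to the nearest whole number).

Stitch gauge = 13/7.5 = 1.733 sts/cm; 27.5 × 1.733 = 47.67 → 48 sts.
Row gauge = 15/7.5 = 2 rows/cm; 276 × 2 = 552.00 → 552 rows.

Cast on 48 stitches and work 552 rows.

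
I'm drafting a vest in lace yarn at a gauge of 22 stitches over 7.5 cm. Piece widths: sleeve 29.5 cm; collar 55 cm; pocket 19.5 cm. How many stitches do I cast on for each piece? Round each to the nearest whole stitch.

sleeve 87; collar 161; pocket 57.

Rate = 22/7.5 = 2.933 sts per cm.
sleeve: 29.5 × 2.933 = 86.53 → 87.
collar: 55 × 2.933 = 161.33 → 161.
pocket: 19.5 × 2.933 = 57.20 → 57.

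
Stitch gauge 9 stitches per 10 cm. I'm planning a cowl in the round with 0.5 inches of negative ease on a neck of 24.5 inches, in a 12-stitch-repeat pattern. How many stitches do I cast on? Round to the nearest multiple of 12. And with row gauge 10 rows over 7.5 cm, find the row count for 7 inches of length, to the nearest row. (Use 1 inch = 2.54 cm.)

Finished = 24.5 − 0.5 = 24 inches.
24 inches × 2.54 = 60.96 cm.
9/10 = 0.9 sts per cm; 60.96 × 0.9 = 54.86 sts.
Nearest multiple of 12 → 60.
7 inches = 17.78 cm; × 1.333 = 23.71 → 24 rows.

Cast on 60 stitches; work 24 rows.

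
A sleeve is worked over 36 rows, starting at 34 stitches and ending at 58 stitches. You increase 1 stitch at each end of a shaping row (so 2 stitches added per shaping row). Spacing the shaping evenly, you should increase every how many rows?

Increase every 3rd row.

Stitches to add: |58 − 34| = 24.
Shaping rows needed: 24 / 2 = 12.
36 rows / 12 = every 3 rows.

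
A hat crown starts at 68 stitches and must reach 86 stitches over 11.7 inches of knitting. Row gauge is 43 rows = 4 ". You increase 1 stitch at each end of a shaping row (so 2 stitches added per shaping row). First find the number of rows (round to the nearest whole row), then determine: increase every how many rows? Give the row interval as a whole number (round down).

Increase every 14th row.

Rows = 11.7 × 10.75 = 125.8 → 126 rows.
Stitches to add: 18 → 9 shaping rows (at 2 st each).
126 / 9 = 14.00 → every 14 rows.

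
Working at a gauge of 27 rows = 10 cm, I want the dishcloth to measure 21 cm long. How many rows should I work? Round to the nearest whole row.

27 rows / 10 cm = 2.7 rows per cm.
21 × 2.7 = 56.70 rows.
Round to nearest → 57.

57 rows.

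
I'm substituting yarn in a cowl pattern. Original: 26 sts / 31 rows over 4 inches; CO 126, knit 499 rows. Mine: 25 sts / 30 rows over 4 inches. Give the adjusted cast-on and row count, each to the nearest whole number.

Cast on 121 stitches; work 483 rows.

Stitches: 126 × 25/26 = 121.15 → 121.
Rows: 499 × 30/31 = 482.90 → 483.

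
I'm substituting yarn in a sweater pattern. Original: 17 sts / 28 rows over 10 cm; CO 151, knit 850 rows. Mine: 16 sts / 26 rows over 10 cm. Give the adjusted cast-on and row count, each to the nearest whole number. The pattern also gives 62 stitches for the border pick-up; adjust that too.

Stitches: 151 × 16/17 = 142.12 → 142.
Rows: 850 × 26/28 = 789.29 → 789.
border pick-up: 62 × 16/17 = 58.35 → 58.

Cast on 142 stitches; work 789 rows; border pick-up 58 stitches.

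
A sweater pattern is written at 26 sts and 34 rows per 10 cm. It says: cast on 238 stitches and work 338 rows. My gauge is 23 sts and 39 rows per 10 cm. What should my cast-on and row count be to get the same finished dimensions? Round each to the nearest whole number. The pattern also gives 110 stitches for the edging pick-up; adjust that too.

Stitches: 238 × 23/26 = 210.54 → 211.
Rows: 338 × 39/34 = 387.71 → 388.
edging pick-up: 110 × 23/26 = 97.31 → 97.

Cast on 211 stitches; work 388 rows; edging pick-up 97 stitches.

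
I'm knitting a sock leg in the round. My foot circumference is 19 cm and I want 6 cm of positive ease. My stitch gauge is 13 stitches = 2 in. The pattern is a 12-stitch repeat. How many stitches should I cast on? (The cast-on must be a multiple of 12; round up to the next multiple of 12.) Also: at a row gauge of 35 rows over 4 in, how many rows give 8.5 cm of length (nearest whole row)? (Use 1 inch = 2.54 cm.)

Cast on 72 stitches; work 29 rows.

Finished = 19 + 6 = 25 cm.
25 cm × 1/2.54 = 9.84 inches.
13/2 = 6.5 sts per in; 9.84 × 6.5 = 63.98 sts.
Next multiple of 12 → 72.
8.5 cm = 3.35 inches; × 8.75 = 29.28 → 29 rows.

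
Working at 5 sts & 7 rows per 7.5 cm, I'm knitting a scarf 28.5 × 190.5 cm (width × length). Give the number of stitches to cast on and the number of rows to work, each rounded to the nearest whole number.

Cast on 19 stitches and work 178 rows.

Stitch gauge = 5/7.5 = 0.667 sts/cm; 28.5 × 0.667 = 19.00 → 19 sts.
Row gauge = 7/7.5 = 0.933 rows/cm; 190.5 × 0.933 = 177.80 → 178 rows.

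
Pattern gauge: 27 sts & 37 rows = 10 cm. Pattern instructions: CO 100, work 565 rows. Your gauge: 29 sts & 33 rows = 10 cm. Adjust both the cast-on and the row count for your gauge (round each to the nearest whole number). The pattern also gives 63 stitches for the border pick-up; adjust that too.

Stitches: 100 × 29/27 = 107.41 → 107.
Rows: 565 × 33/37 = 503.92 → 504.
border pick-up: 63 × 29/27 = 67.67 → 68.

Cast on 107 stitches; work 504 rows; border pick-up 68 stitches.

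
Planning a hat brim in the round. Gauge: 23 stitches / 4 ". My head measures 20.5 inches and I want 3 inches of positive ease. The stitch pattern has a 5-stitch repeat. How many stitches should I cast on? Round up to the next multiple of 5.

Finished = 20.5 + 3 = 23.5 inches.
23 / 4 = 5.75 sts/in.
23.5 × 5.75 = 135.12 sts.
Next multiple of 5: 140.

CO 140 sts.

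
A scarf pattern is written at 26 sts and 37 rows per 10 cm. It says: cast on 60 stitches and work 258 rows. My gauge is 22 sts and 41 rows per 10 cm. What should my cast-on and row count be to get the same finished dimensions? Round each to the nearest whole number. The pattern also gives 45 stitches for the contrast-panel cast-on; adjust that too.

Stitches: 60 × 22/26 = 50.77 → 51.
Rows: 258 × 41/37 = 285.89 → 286.
contrast-panel cast-on: 45 × 22/26 = 38.08 → 38.

Cast on 51 stitches; work 286 rows; contrast-panel cast-on 38 stitches.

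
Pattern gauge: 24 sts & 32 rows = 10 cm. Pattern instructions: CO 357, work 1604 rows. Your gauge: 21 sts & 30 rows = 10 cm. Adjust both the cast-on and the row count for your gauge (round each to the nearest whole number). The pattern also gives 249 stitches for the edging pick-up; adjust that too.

Stitches: 357 × 21/24 = 312.38 → 312.
Rows: 1604 × 30/32 = 1503.75 → 1504.
edging pick-up: 249 × 21/24 = 217.88 → 218.

Cast on 312 stitches; work 1504 rows; edging pick-up 218 stitches.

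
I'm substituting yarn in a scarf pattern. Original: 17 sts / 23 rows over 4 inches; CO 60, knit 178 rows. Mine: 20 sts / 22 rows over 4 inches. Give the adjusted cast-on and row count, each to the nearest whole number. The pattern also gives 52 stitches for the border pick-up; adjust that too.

Stitches: 60 × 20/17 = 70.59 → 71.
Rows: 178 × 22/23 = 170.26 → 170.
border pick-up: 52 × 20/17 = 61.18 → 61.

Cast on 71 stitches; work 170 rows; border pick-up 61 stitches.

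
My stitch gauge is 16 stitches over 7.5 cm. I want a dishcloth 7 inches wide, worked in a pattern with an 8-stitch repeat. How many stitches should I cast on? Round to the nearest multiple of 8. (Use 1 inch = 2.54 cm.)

7 in = 7 × 2.54 = 17.78 cm.
16 / 7.5 = 2.133 sts/cm.
17.78 × 2.133 = 37.93 sts.
→ 40.

40 stitches.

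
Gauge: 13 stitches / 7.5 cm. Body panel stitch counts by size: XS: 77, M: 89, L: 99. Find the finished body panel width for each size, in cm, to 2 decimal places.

XS 44.42 cm; M 51.35 cm; L 57.12 cm.

13/7.5 = 1.733 sts per cm.
XS: 77 / 1.733 = 44.423 → 44.42 cm.
M: 89 / 1.733 = 51.346 → 51.35 cm.
L: 99 / 1.733 = 57.115 → 57.12 cm.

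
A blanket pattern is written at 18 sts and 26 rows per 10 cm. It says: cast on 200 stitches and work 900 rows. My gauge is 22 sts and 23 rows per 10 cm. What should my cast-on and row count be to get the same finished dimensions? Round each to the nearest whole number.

Cast on 244 stitches; work 796 rows.

Stitches: 200 × 22/18 = 244.44 → 244.
Rows: 900 × 23/26 = 796.15 → 796.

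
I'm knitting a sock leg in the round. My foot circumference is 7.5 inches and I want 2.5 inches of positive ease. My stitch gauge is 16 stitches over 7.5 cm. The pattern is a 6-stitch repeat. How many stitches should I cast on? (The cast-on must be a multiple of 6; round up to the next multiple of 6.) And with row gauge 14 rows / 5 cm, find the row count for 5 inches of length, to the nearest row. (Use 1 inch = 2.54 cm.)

Finished = 7.5 + 2.5 = 10 inches.
10 inches × 2.54 = 25.40 cm.
16/7.5 = 2.133 sts per cm; 25.40 × 2.133 = 54.19 sts.
Next multiple of 6 → 60.
5 inches = 12.70 cm; × 2.8 = 35.56 → 36 rows.

Cast on 60 stitches; work 36 rows.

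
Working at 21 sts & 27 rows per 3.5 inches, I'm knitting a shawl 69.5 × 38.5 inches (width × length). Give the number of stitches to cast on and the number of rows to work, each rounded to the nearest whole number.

Stitch gauge = 21/3.5 = 6 sts/in; 69.5 × 6 = 417.00 → 417 sts.
Row gauge = 27/3.5 = 7.714 rows/in; 38.5 × 7.714 = 297.00 → 297 rows.

Cast on 417 stitches and work 297 rows.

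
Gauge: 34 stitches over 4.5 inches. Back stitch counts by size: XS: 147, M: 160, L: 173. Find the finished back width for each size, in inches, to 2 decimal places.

XS 19.46 inches; M 21.18 inches; L 22.90 inches.

34/4.5 = 7.556 sts per in.
XS: 147 / 7.556 = 19.456 → 19.46 in.
M: 160 / 7.556 = 21.176 → 21.18 in.
L: 173 / 7.556 = 22.897 → 22.90 in.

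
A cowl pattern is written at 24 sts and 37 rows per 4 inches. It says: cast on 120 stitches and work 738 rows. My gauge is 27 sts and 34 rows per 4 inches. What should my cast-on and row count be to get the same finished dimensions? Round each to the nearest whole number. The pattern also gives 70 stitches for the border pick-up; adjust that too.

Cast on 135 stitches; work 678 rows; border pick-up 79 stitches.

Stitches: 120 × 27/24 = 135.00 → 135.
Rows: 738 × 34/37 = 678.16 → 678.
border pick-up: 70 × 27/24 = 78.75 → 79.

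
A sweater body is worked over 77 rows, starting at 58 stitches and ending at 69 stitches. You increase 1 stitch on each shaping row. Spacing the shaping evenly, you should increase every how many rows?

Increase every 7th row.

Stitches to add: |69 − 58| = 11.
Shaping rows needed: 11 / 1 = 11.
77 rows / 11 = every 7 rows.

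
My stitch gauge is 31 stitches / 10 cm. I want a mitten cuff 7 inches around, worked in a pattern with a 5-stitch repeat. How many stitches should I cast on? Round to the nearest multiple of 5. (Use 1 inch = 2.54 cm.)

7 in = 7 × 2.54 = 17.78 cm.
31 / 10 = 3.1 sts/cm.
17.78 × 3.1 = 55.12 sts.
→ 55.

55 stitches.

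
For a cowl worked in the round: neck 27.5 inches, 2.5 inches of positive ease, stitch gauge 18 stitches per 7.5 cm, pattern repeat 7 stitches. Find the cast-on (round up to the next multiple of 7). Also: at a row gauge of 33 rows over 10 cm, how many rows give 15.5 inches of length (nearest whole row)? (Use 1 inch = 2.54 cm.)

Finished = 27.5 + 2.5 = 30 inches.
30 inches × 2.54 = 76.20 cm.
18/7.5 = 2.4 sts per cm; 76.20 × 2.4 = 182.88 sts.
Next multiple of 7 → 189.
15.5 inches = 39.37 cm; × 3.3 = 129.92 → 130 rows.

Cast on 189 stitches; work 130 rows.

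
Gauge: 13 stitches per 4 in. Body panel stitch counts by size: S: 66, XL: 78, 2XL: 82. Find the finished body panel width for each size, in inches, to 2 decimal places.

S 20.31 inches; XL 24.00 inches; 2XL 25.23 inches.

13/4 = 3.25 sts per in.
S: 66 / 3.25 = 20.308 → 20.31 in.
XL: 78 / 3.25 = 24.000 → 24.00 in.
2XL: 82 / 3.25 = 25.231 → 25.23 in.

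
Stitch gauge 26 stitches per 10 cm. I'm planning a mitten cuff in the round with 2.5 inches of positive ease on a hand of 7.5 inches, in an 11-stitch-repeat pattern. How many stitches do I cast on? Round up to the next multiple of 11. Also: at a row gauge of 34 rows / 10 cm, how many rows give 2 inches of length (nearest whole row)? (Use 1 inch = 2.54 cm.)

Finished = 7.5 + 2.5 = 10 inches.
10 inches × 2.54 = 25.40 cm.
26/10 = 2.6 sts per cm; 25.40 × 2.6 = 66.04 sts.
Next multiple of 11 → 77.
2 inches = 5.08 cm; × 3.4 = 17.27 → 17 rows.

Cast on 77 stitches; work 17 rows.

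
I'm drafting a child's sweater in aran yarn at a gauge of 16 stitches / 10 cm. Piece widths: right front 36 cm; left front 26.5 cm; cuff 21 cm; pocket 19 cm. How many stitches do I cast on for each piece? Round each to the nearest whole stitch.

right front 58; left front 42; cuff 34; pocket 30.

Rate = 16/10 = 1.6 sts per cm.
right front: 36 × 1.6 = 57.60 → 58.
left front: 26.5 × 1.6 = 42.40 → 42.
cuff: 21 × 1.6 = 33.60 → 34.
pocket: 19 × 1.6 = 30.40 → 30.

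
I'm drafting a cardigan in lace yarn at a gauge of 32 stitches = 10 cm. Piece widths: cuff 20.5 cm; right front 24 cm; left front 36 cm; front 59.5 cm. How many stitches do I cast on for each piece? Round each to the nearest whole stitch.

Rate = 32/10 = 3.2 sts per cm.
cuff: 20.5 × 3.2 = 65.60 → 66.
right front: 24 × 3.2 = 76.80 → 77.
left front: 36 × 3.2 = 115.20 → 115.
front: 59.5 × 3.2 = 190.40 → 190.

cuff 66; right front 77; left front 115; front 190.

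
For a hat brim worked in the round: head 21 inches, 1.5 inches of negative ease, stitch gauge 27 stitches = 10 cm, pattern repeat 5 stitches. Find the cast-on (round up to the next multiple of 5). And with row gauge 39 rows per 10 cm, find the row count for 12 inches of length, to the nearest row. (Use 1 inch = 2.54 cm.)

Finished = 21 − 1.5 = 19.5 inches.
19.5 inches × 2.54 = 49.53 cm.
27/10 = 2.7 sts per cm; 49.53 × 2.7 = 133.73 sts.
Next multiple of 5 → 135.
12 inches = 30.48 cm; × 3.9 = 118.87 → 119 rows.

Cast on 135 stitches; work 119 rows.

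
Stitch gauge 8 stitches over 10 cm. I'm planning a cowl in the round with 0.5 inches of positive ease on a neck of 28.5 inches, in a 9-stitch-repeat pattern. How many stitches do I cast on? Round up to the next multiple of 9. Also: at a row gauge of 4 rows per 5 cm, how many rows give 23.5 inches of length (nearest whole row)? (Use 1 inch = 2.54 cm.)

Cast on 63 stitches; work 48 rows.

Finished = 28.5 + 0.5 = 29 inches.
29 inches × 2.54 = 73.66 cm.
8/10 = 0.8 sts per cm; 73.66 × 0.8 = 58.93 sts.
Next multiple of 9 → 63.
23.5 inches = 59.69 cm; × 0.8 = 47.75 → 48 rows.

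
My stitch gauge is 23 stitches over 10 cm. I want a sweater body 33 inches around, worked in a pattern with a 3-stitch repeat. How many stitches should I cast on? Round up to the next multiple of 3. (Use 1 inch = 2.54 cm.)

195 stitches.

33 in = 33 × 2.54 = 83.82 cm.
23 / 10 = 2.3 sts/cm.
83.82 × 2.3 = 192.79 sts.
→ 195.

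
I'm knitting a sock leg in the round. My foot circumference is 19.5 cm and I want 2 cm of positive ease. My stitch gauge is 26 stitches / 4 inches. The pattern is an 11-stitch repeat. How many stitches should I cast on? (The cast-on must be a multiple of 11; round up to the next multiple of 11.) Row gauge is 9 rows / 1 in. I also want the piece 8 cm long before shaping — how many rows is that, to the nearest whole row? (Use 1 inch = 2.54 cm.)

Cast on 66 stitches; work 28 rows.

Finished = 19.5 + 2 = 21.5 cm.
21.5 cm × 1/2.54 = 8.46 inches.
26/4 = 6.5 sts per in; 8.46 × 6.5 = 55.02 sts.
Next multiple of 11 → 66.
8 cm = 3.15 inches; × 9 = 28.35 → 28 rows.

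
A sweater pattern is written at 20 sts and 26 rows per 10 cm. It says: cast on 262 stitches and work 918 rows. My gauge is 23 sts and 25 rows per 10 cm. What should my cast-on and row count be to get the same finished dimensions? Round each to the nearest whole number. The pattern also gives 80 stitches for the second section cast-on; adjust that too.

Cast on 301 stitches; work 883 rows; second section cast-on 92 stitches.

Stitches: 262 × 23/20 = 301.30 → 301.
Rows: 918 × 25/26 = 882.69 → 883.
second section cast-on: 80 × 23/20 = 92.00 → 92.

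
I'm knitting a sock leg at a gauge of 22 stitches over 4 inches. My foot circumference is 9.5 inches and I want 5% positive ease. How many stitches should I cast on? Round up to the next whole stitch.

CO 55 sts.

Finished = 9.5 × 1.05 = 9.97 in.
22 / 4 = 5.5 sts per inch.
9.97 × 5.5 = 54.86 sts.
→ 55 sts.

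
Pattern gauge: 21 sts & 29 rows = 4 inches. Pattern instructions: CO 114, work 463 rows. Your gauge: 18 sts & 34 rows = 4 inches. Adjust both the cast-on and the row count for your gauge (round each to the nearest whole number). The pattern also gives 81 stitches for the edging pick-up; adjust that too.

Cast on 98 stitches; work 543 rows; edging pick-up 69 stitches.

Stitches: 114 × 18/21 = 97.71 → 98.
Rows: 463 × 34/29 = 542.83 → 543.
edging pick-up: 81 × 18/21 = 69.43 → 69.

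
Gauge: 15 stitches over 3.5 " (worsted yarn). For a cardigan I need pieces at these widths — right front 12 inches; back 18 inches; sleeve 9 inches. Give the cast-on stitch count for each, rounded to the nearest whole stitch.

right front 51; back 77; sleeve 39.

Rate = 15/3.5 = 4.286 sts per in.
right front: 12 × 4.286 = 51.43 → 51.
back: 18 × 4.286 = 77.14 → 77.
sleeve: 9 × 4.286 = 38.57 → 39.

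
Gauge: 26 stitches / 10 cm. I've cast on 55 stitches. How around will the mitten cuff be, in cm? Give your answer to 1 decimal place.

21.2 cm.

26 stitches / 10 cm = 2.6 stitches per cm.
55 / 2.6 = 21.15 cm.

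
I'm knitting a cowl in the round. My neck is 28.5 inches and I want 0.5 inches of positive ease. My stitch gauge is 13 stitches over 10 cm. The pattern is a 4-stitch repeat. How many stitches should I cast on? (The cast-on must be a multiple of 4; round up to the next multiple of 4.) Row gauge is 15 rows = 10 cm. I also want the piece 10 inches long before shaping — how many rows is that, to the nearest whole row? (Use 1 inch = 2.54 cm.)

Cast on 96 stitches; work 38 rows.

Finished = 28.5 + 0.5 = 29 inches.
29 inches × 2.54 = 73.66 cm.
13/10 = 1.3 sts per cm; 73.66 × 1.3 = 95.76 sts.
Next multiple of 4 → 96.
10 inches = 25.40 cm; × 1.5 = 38.10 → 38 rows.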